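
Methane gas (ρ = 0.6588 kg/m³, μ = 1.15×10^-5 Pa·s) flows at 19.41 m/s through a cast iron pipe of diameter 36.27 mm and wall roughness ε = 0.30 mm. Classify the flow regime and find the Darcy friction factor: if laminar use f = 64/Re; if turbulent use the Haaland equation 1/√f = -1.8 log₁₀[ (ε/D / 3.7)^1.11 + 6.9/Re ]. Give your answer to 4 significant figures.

Re = ρVD/μ = 0.6588·19.41·0.03627/1.15e-05 = 4.033e+04.
Re > 4000 → turbulent. ε/D = 0.0003/0.03627 = 0.00827; Haaland: 1/√f = -1.8 log₁₀[0.00114 + 0.000171] = 5.187, so f = 0.03717.

f ≈ 0.03717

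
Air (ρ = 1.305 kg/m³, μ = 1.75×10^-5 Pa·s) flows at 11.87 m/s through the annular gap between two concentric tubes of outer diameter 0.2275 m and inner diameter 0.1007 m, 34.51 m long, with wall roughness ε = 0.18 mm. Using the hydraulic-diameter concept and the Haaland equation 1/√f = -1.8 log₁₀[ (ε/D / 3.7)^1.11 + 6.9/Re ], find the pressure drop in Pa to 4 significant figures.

Hydraulic diameter D_h = 4A/P = D_o - D_i = 0.2275 - 0.1007 = 0.1268 m.
Re = ρVD_h/μ = 1.305·11.87·0.1268/1.75e-05 = 1.122e+05.
ε/D_h = 0.00018/0.1268 = 0.00142; Haaland gives 1/√f = -1.8 log₁₀[0.000162+6.15e-05] = 6.573, so f = 0.02315.
ΔP = f(L/D_h)(ρV²/2) = 0.02315·34.51/0.1268·91.94 = 579.1 Pa.

ΔP ≈ 579.1 Pa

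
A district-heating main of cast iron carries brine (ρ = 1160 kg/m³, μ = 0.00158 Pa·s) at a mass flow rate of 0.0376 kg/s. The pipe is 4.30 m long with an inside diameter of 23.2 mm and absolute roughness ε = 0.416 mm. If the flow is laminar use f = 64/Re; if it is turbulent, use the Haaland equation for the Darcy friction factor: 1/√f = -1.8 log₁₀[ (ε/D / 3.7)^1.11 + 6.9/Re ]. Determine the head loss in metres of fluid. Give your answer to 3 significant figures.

h_f ≈ 0.00272 m

A = πD²/4 = π(0.0232)²/4 = 0.0004227 m²; mean velocity V = ṁ/(ρA) = 0.0376/(1160 · 0.0004227) = 0.07668 m/s.
Reynolds number Re = ρVD/μ = 1160 · 0.07668 · 0.0232 / 0.00158 = 1306.
Re < 2300 → laminar flow, so f = 64/Re = 64/1306 = 0.049 (the turbulent correlation is not needed).
Darcy-Weisbach: ΔP = f(L/D)(ρV²/2) = 0.049·(4.3/0.0232)·(1160·0.07668²/2) = 0.049·185.3·3.41 = 30.97 Pa.
Head loss h_f = ΔP/(ρg) = 30.97/(1160·9.81) = 0.00272 m.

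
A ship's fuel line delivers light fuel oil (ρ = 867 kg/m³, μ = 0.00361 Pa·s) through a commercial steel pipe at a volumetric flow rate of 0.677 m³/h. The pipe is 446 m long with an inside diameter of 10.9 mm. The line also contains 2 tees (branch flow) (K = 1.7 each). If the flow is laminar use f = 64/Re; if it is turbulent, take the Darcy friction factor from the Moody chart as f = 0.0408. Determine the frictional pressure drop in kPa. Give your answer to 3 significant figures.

ΔP ≈ 2950 kPa

Q = 0.677 m³/h = 0.677/3600 = 0.0001881 m³/s.
Cross-sectional area A = πD²/4 = π(0.0109)²/4 = 9.331e-05 m²; mean velocity V = Q/A = 0.0001881/9.331e-05 = 2.015 m/s.
Reynolds number Re = ρVD/μ = 867 · 2.015 · 0.0109 / 0.00361 = 5276.
Re > 4000 → turbulent; use the Moody-chart value f = 0.0408.
Total minor-loss coefficient ΣK = 2·1.7 = 3.4.
ΔP = [f·L/D + ΣK]·(ρV²/2) = [0.0408·446/0.0109 + 3.4]·(867·2.015²/2) = [1669 + 3.4]·1761 = 2.945e+06 Pa.
ΔP = 2.945e+06 Pa = 2950 kPa.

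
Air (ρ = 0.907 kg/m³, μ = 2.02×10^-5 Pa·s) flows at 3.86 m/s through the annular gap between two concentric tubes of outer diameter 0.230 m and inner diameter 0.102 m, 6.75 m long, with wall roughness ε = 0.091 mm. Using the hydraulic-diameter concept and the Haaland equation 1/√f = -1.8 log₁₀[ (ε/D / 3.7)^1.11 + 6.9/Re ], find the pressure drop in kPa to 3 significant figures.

ΔP ≈ 0.00944 kPa

Hydraulic diameter D_h = 4A/P = D_o - D_i = 0.23 - 0.102 = 0.128 m.
Re = ρVD_h/μ = 0.907·3.86·0.128/2.02e-05 = 2.218e+04.
ε/D_h = 9.1e-05/0.128 = 0.000711; Haaland gives 1/√f = -1.8 log₁₀[7.5e-05+0.000311] = 6.144, so f = 0.02649.
ΔP = f(L/D_h)(ρV²/2) = 0.02649·6.75/0.128·6.757 = 9.439 Pa.
ΔP = 0.00944 kPa.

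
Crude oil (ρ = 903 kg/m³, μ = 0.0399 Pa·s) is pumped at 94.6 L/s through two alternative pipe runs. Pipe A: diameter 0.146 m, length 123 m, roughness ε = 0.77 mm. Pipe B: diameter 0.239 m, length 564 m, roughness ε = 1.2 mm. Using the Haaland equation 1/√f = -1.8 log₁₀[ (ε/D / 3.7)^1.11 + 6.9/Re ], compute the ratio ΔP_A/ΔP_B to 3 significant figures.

ΔP_A/ΔP_B ≈ 2.44

Pipe A: V = Q/A = 0.0946/0.01674 = 5.651 m/s; Re = 1.867e+04; ε/D = 0.00527; Haaland → f = 0.03491; ΔP_A = f(L/D)(ρV²/2) = 4.239e+05 Pa.
Pipe B: V = Q/A = 0.0946/0.04486 = 2.109 m/s; Re = 1.141e+04; ε/D = 0.00502; Haaland → f = 0.03672; ΔP_B = f(L/D)(ρV²/2) = 1.74e+05 Pa.
ΔP_A/ΔP_B = 4.239e+05/1.74e+05 = 2.44.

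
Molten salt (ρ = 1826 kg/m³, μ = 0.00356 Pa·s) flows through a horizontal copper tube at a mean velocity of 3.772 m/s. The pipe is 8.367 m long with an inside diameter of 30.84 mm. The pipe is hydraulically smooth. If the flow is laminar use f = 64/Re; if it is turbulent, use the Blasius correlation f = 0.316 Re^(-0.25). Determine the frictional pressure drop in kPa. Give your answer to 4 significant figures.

ΔP ≈ 71.26 kPa

Reynolds number Re = ρVD/μ = 1826 · 3.772 · 0.03084 / 0.00356 = 5.967e+04.
Re > 4000 → turbulent. Smooth-pipe (Blasius): f = 0.316 Re^(-0.25) = 0.316/(5.967e+04)^0.25 = 0.02022.
Darcy-Weisbach: ΔP = f(L/D)(ρV²/2) = 0.02022·(8.367/0.03084)·(1826·3.772²/2) = 0.02022·271.3·1.299e+04 = 7.126e+04 Pa.
ΔP = 7.126e+04 Pa = 71.26 kPa.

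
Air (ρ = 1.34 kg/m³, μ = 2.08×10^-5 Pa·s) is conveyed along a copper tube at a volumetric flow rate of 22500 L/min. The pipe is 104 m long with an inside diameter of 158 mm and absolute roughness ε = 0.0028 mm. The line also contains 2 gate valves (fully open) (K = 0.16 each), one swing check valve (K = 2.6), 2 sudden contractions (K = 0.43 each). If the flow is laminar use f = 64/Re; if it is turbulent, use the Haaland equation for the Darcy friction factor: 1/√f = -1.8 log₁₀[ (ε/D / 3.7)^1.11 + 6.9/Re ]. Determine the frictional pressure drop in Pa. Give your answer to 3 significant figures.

ΔP ≈ 3460 Pa

Q = 22500 L/min = 22500/60000 = 0.375 m³/s.
Cross-sectional area A = πD²/4 = π(0.158)²/4 = 0.01961 m²; mean velocity V = Q/A = 0.375/0.01961 = 19.13 m/s.
Reynolds number Re = ρVD/μ = 1.34 · 19.13 · 0.158 / 2.08e-05 = 1.947e+05.
Re > 4000 → turbulent. Relative roughness ε/D = 2.8e-06/0.158 = 1.77e-05. Haaland: 1/√f = -1.8 log₁₀[(1.77e-05/3.7)^1.11 + 6.9/1.947e+05] = -1.8 log₁₀[1.24e-06 + 3.54e-05] = 7.984, so f = 0.01569.
Total minor-loss coefficient ΣK = 2·0.16 + 1·2.6 + 2·0.43 = 3.78.
ΔP = [f·L/D + ΣK]·(ρV²/2) = [0.01569·104/0.158 + 3.78]·(1.34·19.13²/2) = [10.33 + 3.78]·245.1 = 3457 Pa.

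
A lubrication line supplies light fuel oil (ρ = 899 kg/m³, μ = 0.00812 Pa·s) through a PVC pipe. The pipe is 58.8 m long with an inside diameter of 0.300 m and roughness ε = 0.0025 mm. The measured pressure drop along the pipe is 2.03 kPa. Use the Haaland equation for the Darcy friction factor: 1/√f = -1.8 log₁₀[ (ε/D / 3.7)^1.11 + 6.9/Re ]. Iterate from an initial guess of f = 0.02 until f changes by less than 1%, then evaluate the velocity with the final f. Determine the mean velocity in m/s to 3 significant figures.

V ≈ 1.01 m/s

Rearranging Darcy-Weisbach: V = √(2·ΔP·D/(f·L·ρ)). With ε/D = 2.5e-06/0.3 = 8.33e-06, iterate starting from f = 0.02:
  f = 0.02 → V = √(2·2030·0.3/(0.02·58.8·899)) = 1.073 m/s; Re = ρVD/μ = 3.565e+04; f → 0.0224
  f = 0.0224 → V = 1.014 m/s; Re = 3.369e+04; f → 0.0227
  f = 0.0227 → V = 1.008 m/s; Re = 3.346e+04; f → 0.02273
Converged (Δf/f < 1%). With the final f = 0.02273: V = √(2·2030·0.3/(0.02273·58.8·899)) = 1.007 m/s.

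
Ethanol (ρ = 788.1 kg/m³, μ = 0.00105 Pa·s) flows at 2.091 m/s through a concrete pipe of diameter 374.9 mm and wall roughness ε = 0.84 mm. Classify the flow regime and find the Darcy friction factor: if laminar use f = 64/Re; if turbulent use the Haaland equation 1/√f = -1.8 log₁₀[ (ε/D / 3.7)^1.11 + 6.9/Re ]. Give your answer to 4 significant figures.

Re = ρVD/μ = 788.1·2.091·0.3749/0.00105 = 5.884e+05.
Re > 4000 → turbulent. ε/D = 0.00084/0.3749 = 0.00224; Haaland: 1/√f = -1.8 log₁₀[0.000268 + 1.17e-05] = 6.396, so f = 0.02445.

f ≈ 0.02445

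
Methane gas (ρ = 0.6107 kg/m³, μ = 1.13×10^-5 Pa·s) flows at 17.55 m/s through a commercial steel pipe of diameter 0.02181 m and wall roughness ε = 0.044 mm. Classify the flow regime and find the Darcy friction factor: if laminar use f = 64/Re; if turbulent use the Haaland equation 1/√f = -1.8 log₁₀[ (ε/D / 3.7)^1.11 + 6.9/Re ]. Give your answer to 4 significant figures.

f ≈ 0.02936

Re = ρVD/μ = 0.6107·17.55·0.02181/1.13e-05 = 2.069e+04.
Re > 4000 → turbulent. ε/D = 4.4e-05/0.02181 = 0.00202; Haaland: 1/√f = -1.8 log₁₀[0.000239 + 0.000334] = 5.837, so f = 0.02936.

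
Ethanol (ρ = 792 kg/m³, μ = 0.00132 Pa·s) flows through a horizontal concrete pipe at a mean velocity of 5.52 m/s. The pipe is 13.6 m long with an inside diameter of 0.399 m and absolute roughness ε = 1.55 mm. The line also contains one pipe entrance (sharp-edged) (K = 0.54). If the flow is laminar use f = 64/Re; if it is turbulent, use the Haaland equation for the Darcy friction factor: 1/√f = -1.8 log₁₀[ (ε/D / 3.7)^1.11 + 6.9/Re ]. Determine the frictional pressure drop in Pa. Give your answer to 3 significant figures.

Reynolds number Re = ρVD/μ = 792 · 5.52 · 0.399 / 0.00132 = 1.321e+06.
Re > 4000 → turbulent. Relative roughness ε/D = 0.00155/0.399 = 0.00388. Haaland: 1/√f = -1.8 log₁₀[(0.00388/3.7)^1.11 + 6.9/1.321e+06] = -1.8 log₁₀[0.000494 + 5.22e-06] = 5.944, so f = 0.02831.
Total minor-loss coefficient ΣK = 1·0.54 = 0.54.
ΔP = [f·L/D + ΣK]·(ρV²/2) = [0.02831·13.6/0.399 + 0.54]·(792·5.52²/2) = [0.9649 + 0.54]·1.207e+04 = 1.816e+04 Pa.

ΔP ≈ 18200 Pa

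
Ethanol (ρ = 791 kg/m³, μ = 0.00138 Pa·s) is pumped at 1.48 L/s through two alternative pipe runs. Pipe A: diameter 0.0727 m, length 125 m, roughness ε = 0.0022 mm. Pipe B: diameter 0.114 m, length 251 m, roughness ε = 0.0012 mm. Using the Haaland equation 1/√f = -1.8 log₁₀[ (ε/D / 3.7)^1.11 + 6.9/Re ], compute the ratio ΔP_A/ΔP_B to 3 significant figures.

Pipe A: V = Q/A = 0.00148/0.004151 = 0.3565 m/s; Re = 1.486e+04; ε/D = 3.03e-05; Haaland → f = 0.02782; ΔP_A = f(L/D)(ρV²/2) = 2405 Pa.
Pipe B: V = Q/A = 0.00148/0.01021 = 0.145 m/s; Re = 9475; ε/D = 1.05e-05; Haaland → f = 0.03136; ΔP_B = f(L/D)(ρV²/2) = 574.1 Pa.
ΔP_A/ΔP_B = 2405/574.1 = 4.19.

ΔP_A/ΔP_B ≈ 4.19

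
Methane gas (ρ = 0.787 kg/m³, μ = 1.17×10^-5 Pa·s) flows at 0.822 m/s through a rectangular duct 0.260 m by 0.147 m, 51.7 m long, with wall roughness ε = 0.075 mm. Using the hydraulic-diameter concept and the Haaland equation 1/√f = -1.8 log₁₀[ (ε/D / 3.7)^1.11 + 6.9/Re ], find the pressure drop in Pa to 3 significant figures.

ΔP ≈ 2.27 Pa

Hydraulic diameter D_h = 4A/P = 4·(0.26·0.147)/(2·(0.26+0.147)) = 0.1529/0.814 = 0.1878 m.
Re = ρVD_h/μ = 0.787·0.822·0.1878/1.17e-05 = 1.038e+04.
ε/D_h = 7.5e-05/0.1878 = 0.000399; Haaland gives 1/√f = -1.8 log₁₀[3.95e-05+0.000664] = 5.674, so f = 0.03106.
ΔP = f(L/D_h)(ρV²/2) = 0.03106·51.7/0.1878·0.2659 = 2.273 Pa.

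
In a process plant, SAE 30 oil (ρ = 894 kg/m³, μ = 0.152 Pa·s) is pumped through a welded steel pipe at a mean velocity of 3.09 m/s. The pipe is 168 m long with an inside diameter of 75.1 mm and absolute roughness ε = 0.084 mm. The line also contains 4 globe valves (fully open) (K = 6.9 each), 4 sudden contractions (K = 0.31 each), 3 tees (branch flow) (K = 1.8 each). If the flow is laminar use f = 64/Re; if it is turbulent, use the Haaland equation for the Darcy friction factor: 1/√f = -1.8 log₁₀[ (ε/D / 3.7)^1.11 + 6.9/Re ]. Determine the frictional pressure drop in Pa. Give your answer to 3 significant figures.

Reynolds number Re = ρVD/μ = 894 · 3.09 · 0.0751 / 0.152 = 1365.
Re < 2300 → laminar flow, so f = 64/Re = 64/1365 = 0.04689 (the turbulent correlation is not needed).
Total minor-loss coefficient ΣK = 4·6.9 + 4·0.31 + 3·1.8 = 34.2.
ΔP = [f·L/D + ΣK]·(ρV²/2) = [0.04689·168/0.0751 + 34.2]·(894·3.09²/2) = [104.9 + 34.2]·4268 = 5.938e+05 Pa.

ΔP ≈ 594000 Pa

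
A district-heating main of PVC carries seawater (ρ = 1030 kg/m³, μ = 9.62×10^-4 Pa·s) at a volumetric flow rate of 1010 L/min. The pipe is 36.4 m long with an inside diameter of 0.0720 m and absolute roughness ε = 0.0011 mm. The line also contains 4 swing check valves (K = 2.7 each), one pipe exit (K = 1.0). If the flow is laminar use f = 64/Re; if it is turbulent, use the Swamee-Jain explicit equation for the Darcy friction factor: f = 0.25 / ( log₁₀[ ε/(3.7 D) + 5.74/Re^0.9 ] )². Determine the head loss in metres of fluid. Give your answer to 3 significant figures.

Q = 1010 L/min = 1010/60000 = 0.01683 m³/s.
Cross-sectional area A = πD²/4 = π(0.072)²/4 = 0.004072 m²; mean velocity V = Q/A = 0.01683/0.004072 = 4.134 m/s.
Reynolds number Re = ρVD/μ = 1030 · 4.134 · 0.072 / 0.000962 = 3.187e+05.
Re > 4000 → turbulent. Relative roughness ε/D = 1.1e-06/0.072 = 1.53e-05. Swamee-Jain: f = 0.25/(log₁₀[1.53e-05/3.7 + 5.74/3.187e+05^0.9])² = 0.25/(log₁₀[4.13e-06 + 6.4e-05])² = 0.25/(-4.167)² = 0.0144.
Total minor-loss coefficient ΣK = 4·2.7 + 1·1 = 11.8.
ΔP = [f·L/D + ΣK]·(ρV²/2) = [0.0144·36.4/0.072 + 11.8]·(1030·4.134²/2) = [7.279 + 11.8]·8803 = 1.68e+05 Pa.
Head loss h_f = ΔP/(ρg) = 1.68e+05/(1030·9.81) = 16.6 m.

h_f ≈ 16.6 m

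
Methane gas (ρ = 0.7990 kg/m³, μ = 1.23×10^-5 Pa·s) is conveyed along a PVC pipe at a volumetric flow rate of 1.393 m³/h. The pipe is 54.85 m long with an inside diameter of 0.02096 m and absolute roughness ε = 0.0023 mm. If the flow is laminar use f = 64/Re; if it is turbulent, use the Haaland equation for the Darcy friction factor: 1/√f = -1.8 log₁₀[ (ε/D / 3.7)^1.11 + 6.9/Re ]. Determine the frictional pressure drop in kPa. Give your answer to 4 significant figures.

Q = 1.393 m³/h = 1.393/3600 = 0.0003869 m³/s.
Cross-sectional area A = πD²/4 = π(0.02096)²/4 = 0.000345 m²; mean velocity V = Q/A = 0.0003869/0.000345 = 1.121 m/s.
Reynolds number Re = ρVD/μ = 0.799 · 1.121 · 0.02096 / 1.23e-05 = 1527.
Re < 2300 → laminar flow, so f = 64/Re = 64/1527 = 0.04192 (the turbulent correlation is not needed).
Darcy-Weisbach: ΔP = f(L/D)(ρV²/2) = 0.04192·(54.85/0.02096)·(0.799·1.121²/2) = 0.04192·2617·0.5024 = 55.11 Pa.
ΔP = 55.11 Pa = 0.05511 kPa.

ΔP ≈ 0.05511 kPa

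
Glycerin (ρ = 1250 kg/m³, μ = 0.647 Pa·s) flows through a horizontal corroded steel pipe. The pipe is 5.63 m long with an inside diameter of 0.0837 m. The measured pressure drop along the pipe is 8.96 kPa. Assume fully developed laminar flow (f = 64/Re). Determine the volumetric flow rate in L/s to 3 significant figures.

Q ≈ 2.96 L/s

For laminar flow, f = 64/Re with Re = ρVD/μ, so Darcy-Weisbach reduces to ΔP = 32μLV/D². Solving for V: V = ΔP·D²/(32μL) = 8960·(0.0837)²/(32·0.647·5.63) = 0.5385 m/s.
Check: Re = ρVD/μ = 1250·0.5385·0.0837/0.647 = 87.08 < 2300, so the laminar assumption holds.
Q = V·A = 0.5385·(π/4·0.0837²) = 0.002963 m³/s = 2.96 L/s.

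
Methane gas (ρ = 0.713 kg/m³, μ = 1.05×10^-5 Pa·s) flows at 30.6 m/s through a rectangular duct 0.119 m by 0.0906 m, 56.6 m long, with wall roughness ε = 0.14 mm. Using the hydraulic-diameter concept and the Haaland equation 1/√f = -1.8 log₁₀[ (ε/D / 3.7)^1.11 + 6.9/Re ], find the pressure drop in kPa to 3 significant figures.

Hydraulic diameter D_h = 4A/P = 4·(0.119·0.0906)/(2·(0.119+0.0906)) = 0.04313/0.4192 = 0.1029 m.
Re = ρVD_h/μ = 0.713·30.6·0.1029/1.05e-05 = 2.138e+05.
ε/D_h = 0.00014/0.1029 = 0.00136; Haaland gives 1/√f = -1.8 log₁₀[0.000154+3.23e-05] = 6.713, so f = 0.02219.
ΔP = f(L/D_h)(ρV²/2) = 0.02219·56.6/0.1029·333.8 = 4075 Pa.
ΔP = 4.08 kPa.

ΔP ≈ 4.08 kPa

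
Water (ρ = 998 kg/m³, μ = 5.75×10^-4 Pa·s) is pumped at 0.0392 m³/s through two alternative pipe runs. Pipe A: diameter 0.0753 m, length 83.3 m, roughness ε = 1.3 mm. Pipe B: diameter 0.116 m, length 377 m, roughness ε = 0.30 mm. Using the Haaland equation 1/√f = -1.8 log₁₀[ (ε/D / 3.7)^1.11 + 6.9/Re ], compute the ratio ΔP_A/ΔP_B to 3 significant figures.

Pipe A: V = Q/A = 0.0392/0.004453 = 8.803 m/s; Re = 1.15e+06; ε/D = 0.0173; Haaland → f = 0.04614; ΔP_A = f(L/D)(ρV²/2) = 1.973e+06 Pa.
Pipe B: V = Q/A = 0.0392/0.01057 = 3.709 m/s; Re = 7.468e+05; ε/D = 0.00259; Haaland → f = 0.02534; ΔP_B = f(L/D)(ρV²/2) = 5.654e+05 Pa.
ΔP_A/ΔP_B = 1.973e+06/5.654e+05 = 3.49.

ΔP_A/ΔP_B ≈ 3.49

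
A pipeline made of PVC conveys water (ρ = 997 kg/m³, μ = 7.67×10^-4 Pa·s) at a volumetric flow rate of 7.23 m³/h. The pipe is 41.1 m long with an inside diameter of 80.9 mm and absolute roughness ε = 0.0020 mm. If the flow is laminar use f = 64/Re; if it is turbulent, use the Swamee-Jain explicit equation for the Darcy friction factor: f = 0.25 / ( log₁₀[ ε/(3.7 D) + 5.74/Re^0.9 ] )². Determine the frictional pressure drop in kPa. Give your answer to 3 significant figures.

ΔP ≈ 0.843 kPa

Q = 7.23 m³/h = 7.23/3600 = 0.002008 m³/s.
Cross-sectional area A = πD²/4 = π(0.0809)²/4 = 0.00514 m²; mean velocity V = Q/A = 0.002008/0.00514 = 0.3907 m/s.
Reynolds number Re = ρVD/μ = 997 · 0.3907 · 0.0809 / 0.000767 = 4.109e+04.
Re > 4000 → turbulent. Relative roughness ε/D = 2e-06/0.0809 = 2.47e-05. Swamee-Jain: f = 0.25/(log₁₀[2.47e-05/3.7 + 5.74/4.109e+04^0.9])² = 0.25/(log₁₀[6.68e-06 + 0.000404])² = 0.25/(-3.386)² = 0.0218.
Darcy-Weisbach: ΔP = f(L/D)(ρV²/2) = 0.0218·(41.1/0.0809)·(997·0.3907²/2) = 0.0218·508·76.1 = 842.8 Pa.
ΔP = 842.8 Pa = 0.843 kPa.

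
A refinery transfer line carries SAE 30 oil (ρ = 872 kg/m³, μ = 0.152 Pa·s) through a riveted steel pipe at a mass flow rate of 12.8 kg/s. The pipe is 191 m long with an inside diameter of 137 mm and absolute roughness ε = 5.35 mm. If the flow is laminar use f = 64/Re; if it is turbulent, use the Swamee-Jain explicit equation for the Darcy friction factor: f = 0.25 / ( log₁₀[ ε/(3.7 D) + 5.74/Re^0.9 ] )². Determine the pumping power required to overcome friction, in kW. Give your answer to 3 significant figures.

A = πD²/4 = π(0.137)²/4 = 0.01474 m²; mean velocity V = ṁ/(ρA) = 12.8/(872 · 0.01474) = 0.9958 m/s.
Reynolds number Re = ρVD/μ = 872 · 0.9958 · 0.137 / 0.152 = 782.6.
Re < 2300 → laminar flow, so f = 64/Re = 64/782.6 = 0.08178 (the turbulent correlation is not needed).
Darcy-Weisbach: ΔP = f(L/D)(ρV²/2) = 0.08178·(191/0.137)·(872·0.9958²/2) = 0.08178·1394·432.3 = 4.929e+04 Pa.
Q = ṁ/ρ = 12.8/872 = 0.01468 m³/s.
Pumping power P = QΔP = 0.01468·4.929e+04 = 723.5 W = 0.724 kW.

P ≈ 0.724 kW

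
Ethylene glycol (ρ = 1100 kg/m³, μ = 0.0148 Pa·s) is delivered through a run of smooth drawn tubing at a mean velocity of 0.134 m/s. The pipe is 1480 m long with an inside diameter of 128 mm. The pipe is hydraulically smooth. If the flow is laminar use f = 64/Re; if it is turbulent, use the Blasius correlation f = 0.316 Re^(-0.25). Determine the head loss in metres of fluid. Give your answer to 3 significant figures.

Reynolds number Re = ρVD/μ = 1100 · 0.134 · 0.128 / 0.0148 = 1275.
Re < 2300 → laminar flow, so f = 64/Re = 64/1275 = 0.0502 (the turbulent correlation is not needed).
Darcy-Weisbach: ΔP = f(L/D)(ρV²/2) = 0.0502·(1480/0.128)·(1100·0.134²/2) = 0.0502·1.156e+04·9.876 = 5733 Pa.
Head loss h_f = ΔP/(ρg) = 5733/(1100·9.81) = 0.531 m.

h_f ≈ 0.531 m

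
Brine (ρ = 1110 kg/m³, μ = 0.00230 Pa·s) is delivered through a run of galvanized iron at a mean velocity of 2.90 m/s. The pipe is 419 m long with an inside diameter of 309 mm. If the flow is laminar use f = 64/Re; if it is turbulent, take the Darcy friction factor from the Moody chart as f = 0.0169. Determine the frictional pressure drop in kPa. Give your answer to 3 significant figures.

Reynolds number Re = ρVD/μ = 1110 · 2.9 · 0.309 / 0.0023 = 4.325e+05.
Re > 4000 → turbulent; use the Moody-chart value f = 0.0169.
Darcy-Weisbach: ΔP = f(L/D)(ρV²/2) = 0.0169·(419/0.309)·(1110·2.9²/2) = 0.0169·1356·4668 = 1.07e+05 Pa.
ΔP = 1.07e+05 Pa = 107 kPa.

ΔP ≈ 107 kPa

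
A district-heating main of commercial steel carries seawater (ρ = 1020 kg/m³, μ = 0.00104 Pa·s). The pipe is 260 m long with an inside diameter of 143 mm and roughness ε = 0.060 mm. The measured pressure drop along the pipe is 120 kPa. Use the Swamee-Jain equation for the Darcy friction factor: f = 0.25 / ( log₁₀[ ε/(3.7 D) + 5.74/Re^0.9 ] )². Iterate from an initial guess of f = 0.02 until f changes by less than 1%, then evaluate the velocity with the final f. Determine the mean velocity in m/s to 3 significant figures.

V ≈ 2.72 m/s

Rearranging Darcy-Weisbach: V = √(2·ΔP·D/(f·L·ρ)). With ε/D = 6e-05/0.143 = 0.00042, iterate starting from f = 0.02:
  f = 0.02 → V = √(2·1.2e+05·0.143/(0.02·260·1020)) = 2.544 m/s; Re = ρVD/μ = 3.568e+05; f → 0.01762
  f = 0.01762 → V = 2.71 m/s; Re = 3.801e+05; f → 0.01755
Converged (Δf/f < 1%). With the final f = 0.01755: V = √(2·1.2e+05·0.143/(0.01755·260·1020)) = 2.716 m/s.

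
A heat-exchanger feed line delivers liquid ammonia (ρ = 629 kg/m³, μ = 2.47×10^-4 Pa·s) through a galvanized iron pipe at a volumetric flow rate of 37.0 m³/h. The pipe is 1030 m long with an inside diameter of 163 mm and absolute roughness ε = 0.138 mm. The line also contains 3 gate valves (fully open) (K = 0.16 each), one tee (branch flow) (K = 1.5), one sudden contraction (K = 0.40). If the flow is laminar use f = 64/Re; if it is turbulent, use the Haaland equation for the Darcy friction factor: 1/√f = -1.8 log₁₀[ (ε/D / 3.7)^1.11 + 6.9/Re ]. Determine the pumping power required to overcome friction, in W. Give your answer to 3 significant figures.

Q = 37.0 m³/h = 37.0/3600 = 0.01028 m³/s.
Cross-sectional area A = πD²/4 = π(0.163)²/4 = 0.02087 m²; mean velocity V = Q/A = 0.01028/0.02087 = 0.4925 m/s.
Reynolds number Re = ρVD/μ = 629 · 0.4925 · 0.163 / 0.000247 = 2.044e+05.
Re > 4000 → turbulent. Relative roughness ε/D = 0.000138/0.163 = 0.000847. Haaland: 1/√f = -1.8 log₁₀[(0.000847/3.7)^1.11 + 6.9/2.044e+05] = -1.8 log₁₀[9.1e-05 + 3.37e-05] = 7.027, so f = 0.02025.
Total minor-loss coefficient ΣK = 3·0.16 + 1·1.5 + 1·0.4 = 2.38.
ΔP = [f·L/D + ΣK]·(ρV²/2) = [0.02025·1030/0.163 + 2.38]·(629·0.4925²/2) = [128 + 2.38]·76.29 = 9945 Pa.
Pumping power P = QΔP = 0.01028·9945 = 102.2 W = 102 W.

P ≈ 102 W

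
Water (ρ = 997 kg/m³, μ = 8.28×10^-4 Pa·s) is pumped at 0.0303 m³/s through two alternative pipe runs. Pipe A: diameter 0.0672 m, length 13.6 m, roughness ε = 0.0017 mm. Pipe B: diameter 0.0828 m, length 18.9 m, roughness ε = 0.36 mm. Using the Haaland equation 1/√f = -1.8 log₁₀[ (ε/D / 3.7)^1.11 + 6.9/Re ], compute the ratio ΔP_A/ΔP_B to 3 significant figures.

ΔP_A/ΔP_B ≈ 0.885

Pipe A: V = Q/A = 0.0303/0.003547 = 8.543 m/s; Re = 6.913e+05; ε/D = 2.53e-05; Haaland → f = 0.01271; ΔP_A = f(L/D)(ρV²/2) = 9.362e+04 Pa.
Pipe B: V = Q/A = 0.0303/0.005385 = 5.627 m/s; Re = 5.61e+05; ε/D = 0.00435; Haaland → f = 0.02935; ΔP_B = f(L/D)(ρV²/2) = 1.058e+05 Pa.
ΔP_A/ΔP_B = 9.362e+04/1.058e+05 = 0.885.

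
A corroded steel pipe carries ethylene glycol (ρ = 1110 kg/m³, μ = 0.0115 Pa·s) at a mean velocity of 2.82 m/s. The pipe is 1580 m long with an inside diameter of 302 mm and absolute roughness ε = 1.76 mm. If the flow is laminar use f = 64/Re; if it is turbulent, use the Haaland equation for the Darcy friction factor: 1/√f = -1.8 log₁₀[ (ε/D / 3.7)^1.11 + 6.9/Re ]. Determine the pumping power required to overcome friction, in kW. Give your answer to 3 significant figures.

P ≈ 153 kW

Reynolds number Re = ρVD/μ = 1110 · 2.82 · 0.302 / 0.0115 = 8.22e+04.
Re > 4000 → turbulent. Relative roughness ε/D = 0.00176/0.302 = 0.00583. Haaland: 1/√f = -1.8 log₁₀[(0.00583/3.7)^1.11 + 6.9/8.22e+04] = -1.8 log₁₀[0.000774 + 8.39e-05] = 5.519, so f = 0.03283.
Darcy-Weisbach: ΔP = f(L/D)(ρV²/2) = 0.03283·(1580/0.302)·(1110·2.82²/2) = 0.03283·5232·4414 = 7.58e+05 Pa.
Q = V·A = 2.82·0.07163 = 0.202 m³/s.
Pumping power P = QΔP = 0.202·7.58e+05 = 153100 W = 153 kW.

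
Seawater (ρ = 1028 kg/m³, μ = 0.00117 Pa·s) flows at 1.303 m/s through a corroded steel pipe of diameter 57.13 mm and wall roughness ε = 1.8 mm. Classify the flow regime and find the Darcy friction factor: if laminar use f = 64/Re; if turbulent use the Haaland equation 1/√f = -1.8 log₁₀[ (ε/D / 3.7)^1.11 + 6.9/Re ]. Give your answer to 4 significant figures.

Re = ρVD/μ = 1028·1.303·0.05713/0.00117 = 6.541e+04.
Re > 4000 → turbulent. ε/D = 0.0018/0.05713 = 0.0315; Haaland: 1/√f = -1.8 log₁₀[0.00504 + 0.000105] = 4.119, so f = 0.05893.

f ≈ 0.05893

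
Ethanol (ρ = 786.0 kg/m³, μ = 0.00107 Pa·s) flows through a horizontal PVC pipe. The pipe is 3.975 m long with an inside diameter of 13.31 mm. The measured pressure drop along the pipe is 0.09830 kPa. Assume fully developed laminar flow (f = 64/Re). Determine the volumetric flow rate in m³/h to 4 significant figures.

Q ≈ 0.06409 m³/h

For laminar flow, f = 64/Re with Re = ρVD/μ, so Darcy-Weisbach reduces to ΔP = 32μLV/D². Solving for V: V = ΔP·D²/(32μL) = 98.3·(0.01331)²/(32·0.00107·3.975) = 0.1279 m/s.
Check: Re = ρVD/μ = 786·0.1279·0.01331/0.00107 = 1251 < 2300, so the laminar assumption holds.
Q = V·A = 0.1279·(π/4·0.01331²) = 1.78e-05 m³/s = 0.06409 m³/h.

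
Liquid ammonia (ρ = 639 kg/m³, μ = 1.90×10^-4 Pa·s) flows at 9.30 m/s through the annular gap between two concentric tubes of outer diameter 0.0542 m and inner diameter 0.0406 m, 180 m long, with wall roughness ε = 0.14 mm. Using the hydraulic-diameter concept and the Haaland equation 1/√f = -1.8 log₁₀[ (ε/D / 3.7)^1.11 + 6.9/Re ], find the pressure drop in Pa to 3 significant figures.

Hydraulic diameter D_h = 4A/P = D_o - D_i = 0.0542 - 0.0406 = 0.0136 m.
Re = ρVD_h/μ = 639·9.3·0.0136/0.00019 = 4.254e+05.
ε/D_h = 0.00014/0.0136 = 0.0103; Haaland gives 1/√f = -1.8 log₁₀[0.00146+1.62e-05] = 5.097, so f = 0.03849.
ΔP = f(L/D_h)(ρV²/2) = 0.03849·180/0.0136·2.763e+04 = 1.408e+07 Pa.

ΔP ≈ 1.41×10^7 Pa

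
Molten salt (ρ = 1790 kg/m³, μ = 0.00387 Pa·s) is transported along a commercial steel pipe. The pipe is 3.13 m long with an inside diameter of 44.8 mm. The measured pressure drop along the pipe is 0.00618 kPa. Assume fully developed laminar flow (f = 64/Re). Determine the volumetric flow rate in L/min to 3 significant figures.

For laminar flow, f = 64/Re with Re = ρVD/μ, so Darcy-Weisbach reduces to ΔP = 32μLV/D². Solving for V: V = ΔP·D²/(32μL) = 6.18·(0.0448)²/(32·0.00387·3.13) = 0.032 m/s.
Check: Re = ρVD/μ = 1790·0.032·0.0448/0.00387 = 663.1 < 2300, so the laminar assumption holds.
Q = V·A = 0.032·(π/4·0.0448²) = 5.044e-05 m³/s = 3.03 L/min.

Q ≈ 3.03 L/min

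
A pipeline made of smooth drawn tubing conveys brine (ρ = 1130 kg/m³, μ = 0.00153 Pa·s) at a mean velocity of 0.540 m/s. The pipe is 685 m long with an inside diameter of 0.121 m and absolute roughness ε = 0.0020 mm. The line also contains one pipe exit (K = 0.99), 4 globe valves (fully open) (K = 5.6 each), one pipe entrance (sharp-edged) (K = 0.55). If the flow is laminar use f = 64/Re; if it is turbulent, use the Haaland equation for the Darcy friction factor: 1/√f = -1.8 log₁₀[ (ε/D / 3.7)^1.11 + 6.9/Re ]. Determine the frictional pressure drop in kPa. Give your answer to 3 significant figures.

Reynolds number Re = ρVD/μ = 1130 · 0.54 · 0.121 / 0.00153 = 4.826e+04.
Re > 4000 → turbulent. Relative roughness ε/D = 2e-06/0.121 = 1.65e-05. Haaland: 1/√f = -1.8 log₁₀[(1.65e-05/3.7)^1.11 + 6.9/4.826e+04] = -1.8 log₁₀[1.15e-06 + 0.000143] = 6.914, so f = 0.02092.
Total minor-loss coefficient ΣK = 1·0.99 + 4·5.6 + 1·0.55 = 23.9.
ΔP = [f·L/D + ΣK]·(ρV²/2) = [0.02092·685/0.121 + 23.9]·(1130·0.54²/2) = [118.4 + 23.9]·164.8 = 2.345e+04 Pa.
ΔP = 2.345e+04 Pa = 23.5 kPa.

ΔP ≈ 23.5 kPa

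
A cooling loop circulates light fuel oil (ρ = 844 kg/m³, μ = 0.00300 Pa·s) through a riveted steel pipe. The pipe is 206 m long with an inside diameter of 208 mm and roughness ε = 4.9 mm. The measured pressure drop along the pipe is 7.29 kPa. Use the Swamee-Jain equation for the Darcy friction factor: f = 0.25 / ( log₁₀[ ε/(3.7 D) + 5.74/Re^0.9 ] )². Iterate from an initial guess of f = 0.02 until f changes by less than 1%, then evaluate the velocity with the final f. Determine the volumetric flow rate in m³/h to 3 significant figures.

Rearranging Darcy-Weisbach: V = √(2·ΔP·D/(f·L·ρ)). With ε/D = 0.0049/0.208 = 0.0236, iterate starting from f = 0.02:
  f = 0.02 → V = √(2·7290·0.208/(0.02·206·844)) = 0.9339 m/s; Re = ρVD/μ = 5.465e+04; f → 0.05284
  f = 0.05284 → V = 0.5746 m/s; Re = 3.362e+04; f → 0.05337
  f = 0.05337 → V = 0.5717 m/s; Re = 3.345e+04; f → 0.05338
Converged (Δf/f < 1%). With the final f = 0.05338: V = √(2·7290·0.208/(0.05338·206·844)) = 0.5716 m/s.
Q = V·A = 0.5716·(π/4·0.208²) = 0.01942 m³/s = 69.9 m³/h.

Q ≈ 69.9 m³/h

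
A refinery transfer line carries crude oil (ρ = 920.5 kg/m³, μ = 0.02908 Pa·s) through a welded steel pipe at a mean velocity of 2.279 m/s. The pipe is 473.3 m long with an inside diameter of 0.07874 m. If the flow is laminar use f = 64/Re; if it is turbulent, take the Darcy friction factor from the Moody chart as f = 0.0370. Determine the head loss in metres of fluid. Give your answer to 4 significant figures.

h_f ≈ 58.88 m

Reynolds number Re = ρVD/μ = 920.5 · 2.279 · 0.07874 / 0.0291 = 5680.
Re > 4000 → turbulent; use the Moody-chart value f = 0.0370.
Darcy-Weisbach: ΔP = f(L/D)(ρV²/2) = 0.037·(473.3/0.07874)·(920.5·2.279²/2) = 0.037·6011·2390 = 5.316e+05 Pa.
Head loss h_f = ΔP/(ρg) = 5.316e+05/(920.5·9.81) = 58.88 m.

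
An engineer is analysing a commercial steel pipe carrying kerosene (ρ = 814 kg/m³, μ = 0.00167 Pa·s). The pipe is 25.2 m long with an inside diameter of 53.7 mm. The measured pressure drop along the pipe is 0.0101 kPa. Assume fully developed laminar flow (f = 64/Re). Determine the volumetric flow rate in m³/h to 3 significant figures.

Q ≈ 0.176 m³/h

For laminar flow, f = 64/Re with Re = ρVD/μ, so Darcy-Weisbach reduces to ΔP = 32μLV/D². Solving for V: V = ΔP·D²/(32μL) = 10.1·(0.0537)²/(32·0.00167·25.2) = 0.02163 m/s.
Check: Re = ρVD/μ = 814·0.02163·0.0537/0.00167 = 566.1 < 2300, so the laminar assumption holds.
Q = V·A = 0.02163·(π/4·0.0537²) = 4.898e-05 m³/s = 0.176 m³/h.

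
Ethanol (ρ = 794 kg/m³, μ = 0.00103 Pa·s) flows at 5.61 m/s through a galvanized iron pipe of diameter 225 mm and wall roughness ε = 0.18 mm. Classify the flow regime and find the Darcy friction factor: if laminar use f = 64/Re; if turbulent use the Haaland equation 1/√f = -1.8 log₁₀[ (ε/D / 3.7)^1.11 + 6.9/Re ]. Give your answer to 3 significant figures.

f ≈ 0.0190

Re = ρVD/μ = 794·5.61·0.225/0.00103 = 9.73e+05.
Re > 4000 → turbulent. ε/D = 0.00018/0.225 = 0.0008; Haaland: 1/√f = -1.8 log₁₀[8.55e-05 + 7.09e-06] = 7.261, so f = 0.01897.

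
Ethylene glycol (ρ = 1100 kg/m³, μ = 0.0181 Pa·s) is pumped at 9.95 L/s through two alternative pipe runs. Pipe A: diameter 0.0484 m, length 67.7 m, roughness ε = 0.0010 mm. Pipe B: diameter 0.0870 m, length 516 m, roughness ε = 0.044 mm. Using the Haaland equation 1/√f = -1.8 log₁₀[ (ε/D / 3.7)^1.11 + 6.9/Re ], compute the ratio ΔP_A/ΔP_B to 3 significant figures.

Pipe A: V = Q/A = 0.00995/0.00184 = 5.408 m/s; Re = 1.591e+04; ε/D = 2.07e-05; Haaland → f = 0.02732; ΔP_A = f(L/D)(ρV²/2) = 6.147e+05 Pa.
Pipe B: V = Q/A = 0.00995/0.005945 = 1.674 m/s; Re = 8850; ε/D = 0.000506; Haaland → f = 0.03253; ΔP_B = f(L/D)(ρV²/2) = 2.973e+05 Pa.
ΔP_A/ΔP_B = 6.147e+05/2.973e+05 = 2.07.

ΔP_A/ΔP_B ≈ 2.07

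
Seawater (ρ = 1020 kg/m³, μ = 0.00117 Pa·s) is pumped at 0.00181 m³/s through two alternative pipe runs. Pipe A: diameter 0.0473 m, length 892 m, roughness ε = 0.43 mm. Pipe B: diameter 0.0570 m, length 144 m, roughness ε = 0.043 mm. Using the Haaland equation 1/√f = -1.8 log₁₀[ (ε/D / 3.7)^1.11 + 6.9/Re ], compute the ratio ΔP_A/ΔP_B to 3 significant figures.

Pipe A: V = Q/A = 0.00181/0.001757 = 1.03 m/s; Re = 4.248e+04; ε/D = 0.00909; Haaland → f = 0.03815; ΔP_A = f(L/D)(ρV²/2) = 3.893e+05 Pa.
Pipe B: V = Q/A = 0.00181/0.002552 = 0.7093 m/s; Re = 3.525e+04; ε/D = 0.000754; Haaland → f = 0.02436; ΔP_B = f(L/D)(ρV²/2) = 1.579e+04 Pa.
ΔP_A/ΔP_B = 3.893e+05/1.579e+04 = 24.7.

ΔP_A/ΔP_B ≈ 24.7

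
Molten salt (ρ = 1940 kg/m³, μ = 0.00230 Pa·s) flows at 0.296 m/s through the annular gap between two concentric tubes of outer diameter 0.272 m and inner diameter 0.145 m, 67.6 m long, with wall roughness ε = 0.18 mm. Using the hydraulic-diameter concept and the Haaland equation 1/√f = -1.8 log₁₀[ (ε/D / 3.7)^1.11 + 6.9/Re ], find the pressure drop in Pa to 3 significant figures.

ΔP ≈ 1190 Pa

Hydraulic diameter D_h = 4A/P = D_o - D_i = 0.272 - 0.145 = 0.127 m.
Re = ρVD_h/μ = 1940·0.296·0.127/0.0023 = 3.171e+04.
ε/D_h = 0.00018/0.127 = 0.00142; Haaland gives 1/√f = -1.8 log₁₀[0.000161+0.000218] = 6.159, so f = 0.02636.
ΔP = f(L/D_h)(ρV²/2) = 0.02636·67.6/0.127·84.99 = 1193 Pa.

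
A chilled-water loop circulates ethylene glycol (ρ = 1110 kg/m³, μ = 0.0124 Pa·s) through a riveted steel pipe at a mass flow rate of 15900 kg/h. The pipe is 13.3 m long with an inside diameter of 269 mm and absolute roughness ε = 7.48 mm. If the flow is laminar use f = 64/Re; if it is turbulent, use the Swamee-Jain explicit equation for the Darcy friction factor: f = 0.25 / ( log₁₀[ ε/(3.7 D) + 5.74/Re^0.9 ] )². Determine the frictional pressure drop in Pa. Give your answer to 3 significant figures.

ṁ = 15900 kg/h = 15900/3600 = 4.417 kg/s.
A = πD²/4 = π(0.269)²/4 = 0.05683 m²; mean velocity V = ṁ/(ρA) = 4.417/(1110 · 0.05683) = 0.07001 m/s.
Reynolds number Re = ρVD/μ = 1110 · 0.07001 · 0.269 / 0.0124 = 1686.
Re < 2300 → laminar flow, so f = 64/Re = 64/1686 = 0.03796 (the turbulent correlation is not needed).
Darcy-Weisbach: ΔP = f(L/D)(ρV²/2) = 0.03796·(13.3/0.269)·(1110·0.07001²/2) = 0.03796·49.44·2.72 = 5.106 Pa.

ΔP ≈ 5.11 Pa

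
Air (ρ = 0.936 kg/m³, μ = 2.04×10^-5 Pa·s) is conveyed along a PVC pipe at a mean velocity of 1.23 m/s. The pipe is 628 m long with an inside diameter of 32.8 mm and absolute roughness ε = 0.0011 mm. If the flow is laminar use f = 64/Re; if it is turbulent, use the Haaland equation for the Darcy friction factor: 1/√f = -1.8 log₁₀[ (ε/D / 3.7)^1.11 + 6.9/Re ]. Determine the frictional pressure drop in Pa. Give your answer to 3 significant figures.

Reynolds number Re = ρVD/μ = 0.936 · 1.23 · 0.0328 / 2.04e-05 = 1851.
Re < 2300 → laminar flow, so f = 64/Re = 64/1851 = 0.03457 (the turbulent correlation is not needed).
Darcy-Weisbach: ΔP = f(L/D)(ρV²/2) = 0.03457·(628/0.0328)·(0.936·1.23²/2) = 0.03457·1.915e+04·0.708 = 468.7 Pa.

ΔP ≈ 469 Pa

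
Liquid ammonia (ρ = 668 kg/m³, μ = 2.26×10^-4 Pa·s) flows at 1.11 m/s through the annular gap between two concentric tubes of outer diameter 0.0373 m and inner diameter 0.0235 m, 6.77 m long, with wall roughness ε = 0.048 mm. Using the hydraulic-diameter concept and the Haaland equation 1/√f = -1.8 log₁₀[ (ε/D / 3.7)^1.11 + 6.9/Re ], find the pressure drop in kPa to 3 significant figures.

ΔP ≈ 5.97 kPa

Hydraulic diameter D_h = 4A/P = D_o - D_i = 0.0373 - 0.0235 = 0.0138 m.
Re = ρVD_h/μ = 668·1.11·0.0138/0.000226 = 4.528e+04.
ε/D_h = 4.8e-05/0.0138 = 0.00348; Haaland gives 1/√f = -1.8 log₁₀[0.000437+0.000152] = 5.814, so f = 0.02959.
ΔP = f(L/D_h)(ρV²/2) = 0.02959·6.77/0.0138·411.5 = 5973 Pa.
ΔP = 5.97 kPa.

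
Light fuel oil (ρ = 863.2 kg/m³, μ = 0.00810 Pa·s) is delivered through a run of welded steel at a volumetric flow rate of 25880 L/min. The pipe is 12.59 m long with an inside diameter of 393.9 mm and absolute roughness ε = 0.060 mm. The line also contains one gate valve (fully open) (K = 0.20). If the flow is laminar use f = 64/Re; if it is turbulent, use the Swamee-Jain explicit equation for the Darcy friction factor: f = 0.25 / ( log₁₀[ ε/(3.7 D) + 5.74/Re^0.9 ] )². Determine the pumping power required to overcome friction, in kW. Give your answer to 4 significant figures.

Q = 25880 L/min = 25880/60000 = 0.4313 m³/s.
Cross-sectional area A = πD²/4 = π(0.3939)²/4 = 0.1219 m²; mean velocity V = Q/A = 0.4313/0.1219 = 3.54 m/s.
Reynolds number Re = ρVD/μ = 863.2 · 3.54 · 0.3939 / 0.0081 = 1.486e+05.
Re > 4000 → turbulent. Relative roughness ε/D = 6e-05/0.3939 = 0.000152. Swamee-Jain: f = 0.25/(log₁₀[0.000152/3.7 + 5.74/1.486e+05^0.9])² = 0.25/(log₁₀[4.12e-05 + 0.000127])² = 0.25/(-3.774)² = 0.01755.
Total minor-loss coefficient ΣK = 1·0.2 = 0.2.
ΔP = [f·L/D + ΣK]·(ρV²/2) = [0.01755·12.59/0.3939 + 0.2]·(863.2·3.54²/2) = [0.561 + 0.2]·5407 = 4115 Pa.
Pumping power P = QΔP = 0.4313·4115 = 1775.0 W = 1.775 kW.

P ≈ 1.775 kW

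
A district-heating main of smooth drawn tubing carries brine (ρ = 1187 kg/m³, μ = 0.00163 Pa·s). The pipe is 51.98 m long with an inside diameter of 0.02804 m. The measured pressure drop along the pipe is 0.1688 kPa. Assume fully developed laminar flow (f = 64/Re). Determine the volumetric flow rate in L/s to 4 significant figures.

Q ≈ 0.03023 L/s

For laminar flow, f = 64/Re with Re = ρVD/μ, so Darcy-Weisbach reduces to ΔP = 32μLV/D². Solving for V: V = ΔP·D²/(32μL) = 168.8·(0.02804)²/(32·0.00163·51.98) = 0.04895 m/s.
Check: Re = ρVD/μ = 1187·0.04895·0.02804/0.00163 = 999.5 < 2300, so the laminar assumption holds.
Q = V·A = 0.04895·(π/4·0.02804²) = 3.023e-05 m³/s = 0.03023 L/s.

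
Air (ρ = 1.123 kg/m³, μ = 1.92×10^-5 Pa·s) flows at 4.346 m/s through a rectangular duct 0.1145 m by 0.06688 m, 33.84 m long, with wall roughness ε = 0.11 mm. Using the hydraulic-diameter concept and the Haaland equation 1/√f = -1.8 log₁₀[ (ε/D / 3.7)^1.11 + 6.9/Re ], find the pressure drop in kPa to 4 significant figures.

ΔP ≈ 0.1183 kPa

Hydraulic diameter D_h = 4A/P = 4·(0.1145·0.06688)/(2·(0.1145+0.06688)) = 0.03063/0.3628 = 0.08444 m.
Re = ρVD_h/μ = 1.123·4.346·0.08444/1.92e-05 = 2.146e+04.
ε/D_h = 0.00011/0.08444 = 0.0013; Haaland gives 1/√f = -1.8 log₁₀[0.000147+0.000321] = 5.993, so f = 0.02784.
ΔP = f(L/D_h)(ρV²/2) = 0.02784·33.84/0.08444·10.61 = 118.3 Pa.
ΔP = 0.1183 kPa.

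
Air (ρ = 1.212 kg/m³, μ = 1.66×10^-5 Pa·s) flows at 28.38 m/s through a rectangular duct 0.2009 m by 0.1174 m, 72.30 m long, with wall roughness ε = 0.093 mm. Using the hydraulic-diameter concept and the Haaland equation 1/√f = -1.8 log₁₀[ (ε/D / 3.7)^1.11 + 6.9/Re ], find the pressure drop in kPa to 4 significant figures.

ΔP ≈ 4.466 kPa

Hydraulic diameter D_h = 4A/P = 4·(0.2009·0.1174)/(2·(0.2009+0.1174)) = 0.09434/0.6366 = 0.1482 m.
Re = ρVD_h/μ = 1.212·28.38·0.1482/1.66e-05 = 3.071e+05.
ε/D_h = 9.3e-05/0.1482 = 0.000628; Haaland gives 1/√f = -1.8 log₁₀[6.53e-05+2.25e-05] = 7.302, so f = 0.01875.
ΔP = f(L/D_h)(ρV²/2) = 0.01875·72.3/0.1482·488.1 = 4466 Pa.
ΔP = 4.466 kPa.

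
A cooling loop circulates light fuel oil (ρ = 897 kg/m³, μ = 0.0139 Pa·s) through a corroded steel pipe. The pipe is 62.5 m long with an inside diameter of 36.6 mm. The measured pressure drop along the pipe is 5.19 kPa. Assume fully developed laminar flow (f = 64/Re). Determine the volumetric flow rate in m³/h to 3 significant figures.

For laminar flow, f = 64/Re with Re = ρVD/μ, so Darcy-Weisbach reduces to ΔP = 32μLV/D². Solving for V: V = ΔP·D²/(32μL) = 5190·(0.0366)²/(32·0.0139·62.5) = 0.2501 m/s.
Check: Re = ρVD/μ = 897·0.2501·0.0366/0.0139 = 590.7 < 2300, so the laminar assumption holds.
Q = V·A = 0.2501·(π/4·0.0366²) = 0.0002631 m³/s = 0.947 m³/h.

Q ≈ 0.947 m³/h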